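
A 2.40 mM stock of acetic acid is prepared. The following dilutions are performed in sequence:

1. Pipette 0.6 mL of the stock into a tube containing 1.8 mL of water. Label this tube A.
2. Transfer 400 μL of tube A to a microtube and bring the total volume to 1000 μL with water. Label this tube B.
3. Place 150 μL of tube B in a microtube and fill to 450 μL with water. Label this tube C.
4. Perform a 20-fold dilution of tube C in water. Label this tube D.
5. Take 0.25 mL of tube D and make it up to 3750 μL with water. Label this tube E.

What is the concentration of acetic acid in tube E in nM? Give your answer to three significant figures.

Step 1: 0.6 mL + 1.8 mL = 2.4 mL total → factor 2.4/0.6 = 4
Step 2: 400 μL brought to 1000 μL → factor 1000/400 = 2.5
Step 3: 150 μL brought to 450 μL → factor 450/150 = 3
Step 4: 20-fold → factor 20
Step 5: 0.25 mL brought to 3750 μL → factor 3.75/0.25 = 15
Overall dilution factor = 4 × 2.5 × 3 × 20 × 15 = 9000
Final = 2.40 mM / 9000 = 0.0002667 mM = 267 nM

267 nM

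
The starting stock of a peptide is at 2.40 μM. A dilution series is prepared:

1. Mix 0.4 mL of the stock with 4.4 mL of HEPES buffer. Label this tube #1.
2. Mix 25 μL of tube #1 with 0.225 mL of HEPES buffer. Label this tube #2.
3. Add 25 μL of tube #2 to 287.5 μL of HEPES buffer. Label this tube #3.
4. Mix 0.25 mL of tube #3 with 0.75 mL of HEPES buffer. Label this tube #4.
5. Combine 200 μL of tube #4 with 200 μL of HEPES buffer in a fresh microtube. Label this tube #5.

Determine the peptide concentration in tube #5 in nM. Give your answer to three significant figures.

Step 1: 0.4 mL + 4.4 mL = 4.8 mL total → factor 4.8/0.4 = 12
Step 2: 25 μL + 0.225 mL = 250 μL total → factor 250/25 = 10
Step 3: 25 μL + 287.5 μL = 312.5 μL total → factor 312.5/25 = 12.5
Step 4: 0.25 mL + 0.75 mL = 1 mL total → factor 1/0.25 = 4
Step 5: 200 μL + 200 μL = 400 μL total → factor 400/200 = 2
Overall dilution factor = 12 × 10 × 12.5 × 4 × 2 = 12000
Final = 2.40 μM / 12000 = 0.0002000 μM = 0.200 nM

0.200 nM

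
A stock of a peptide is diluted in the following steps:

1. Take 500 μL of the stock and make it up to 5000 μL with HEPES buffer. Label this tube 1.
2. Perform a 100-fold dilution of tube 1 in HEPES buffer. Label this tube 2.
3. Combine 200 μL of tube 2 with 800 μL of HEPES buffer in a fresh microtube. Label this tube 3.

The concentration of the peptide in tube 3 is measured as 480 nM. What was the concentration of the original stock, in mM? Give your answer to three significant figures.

2.40 mM

Step 1: 500 μL brought to 5000 μL → factor 5000/500 = 10
Step 2: 100-fold → factor 100
Step 3: 200 μL + 800 μL = 1000 μL total → factor 1000/200 = 5
Overall dilution factor = 10 × 100 × 5 = 5000
Stock = 480 nM × 5000 = 2.400 × 10^6 nM = 2.40 mM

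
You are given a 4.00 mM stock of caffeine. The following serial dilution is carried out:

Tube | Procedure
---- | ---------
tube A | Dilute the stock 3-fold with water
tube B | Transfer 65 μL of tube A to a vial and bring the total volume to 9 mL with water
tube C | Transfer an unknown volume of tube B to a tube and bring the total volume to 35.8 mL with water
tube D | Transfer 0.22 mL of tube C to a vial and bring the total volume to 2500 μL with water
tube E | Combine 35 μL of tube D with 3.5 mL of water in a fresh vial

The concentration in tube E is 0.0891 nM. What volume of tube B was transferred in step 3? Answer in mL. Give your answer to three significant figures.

Step 1: 3-fold → factor 3
Step 2: 65 μL brought to 9 mL → factor 9000/65 = 138.46
Step 3: v brought to 35.8 mL → factor = 35.8 mL/v
Step 4: 0.22 mL brought to 2500 μL → factor 2.5/0.22 = 11.364
Step 5: 35 μL + 3.5 mL = 3535 μL total → factor 3535/35 = 101
Product of known-step factors = 4.7675 × 10^5
Overall factor = 4.00 mM / (0.0891 nM) = 4.4893 × 10^7
Step-3 factor = 4.4893 × 10^7 / 4.7675 × 10^5 = 94.166
v = 35.8 mL / 94.166 = 0.380 mL

0.380 mL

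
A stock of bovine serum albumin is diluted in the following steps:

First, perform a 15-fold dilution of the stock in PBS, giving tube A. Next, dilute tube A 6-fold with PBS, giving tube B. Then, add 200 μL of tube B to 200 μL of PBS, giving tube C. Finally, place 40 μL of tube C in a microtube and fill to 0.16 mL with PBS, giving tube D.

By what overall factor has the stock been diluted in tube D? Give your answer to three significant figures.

Step 1: 15-fold → factor 15
Step 2: 6-fold → factor 6
Step 3: 200 μL + 200 μL = 400 μL total → factor 400/200 = 2
Step 4: 40 μL brought to 0.16 mL → factor 160/40 = 4
Overall dilution factor = 15 × 6 × 2 × 4 = 720

720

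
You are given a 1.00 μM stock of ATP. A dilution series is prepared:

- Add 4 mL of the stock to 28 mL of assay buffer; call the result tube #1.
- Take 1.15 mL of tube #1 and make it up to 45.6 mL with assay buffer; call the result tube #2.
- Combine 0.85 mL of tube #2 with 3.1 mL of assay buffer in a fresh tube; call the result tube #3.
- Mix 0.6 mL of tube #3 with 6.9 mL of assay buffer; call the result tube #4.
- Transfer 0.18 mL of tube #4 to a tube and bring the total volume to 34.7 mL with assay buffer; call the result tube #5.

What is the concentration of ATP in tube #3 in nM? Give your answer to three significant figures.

Step 1: 4 mL + 28 mL = 32 mL total → factor 32/4 = 8
Step 2: 1.15 mL brought to 45.6 mL → factor 45.6/1.15 = 39.652
Step 3: 0.85 mL + 3.1 mL = 3.95 mL total → factor 3.95/0.85 = 4.6471
Dilution factor through tube #3 = 8 × 39.652 × 4.6471 = 1474.1
[tube #3] = 1.00 μM / 1474.1 = 0.0006784 μM = 0.678 nM

0.678 nM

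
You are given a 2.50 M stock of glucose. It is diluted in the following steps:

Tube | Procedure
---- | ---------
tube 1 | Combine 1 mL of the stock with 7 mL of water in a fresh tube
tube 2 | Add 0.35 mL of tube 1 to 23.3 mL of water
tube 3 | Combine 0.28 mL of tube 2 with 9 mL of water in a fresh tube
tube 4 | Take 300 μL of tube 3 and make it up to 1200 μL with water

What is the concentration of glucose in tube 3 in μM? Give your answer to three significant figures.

140 μM

Step 1: 1 mL + 7 mL = 8 mL total → factor 8/1 = 8
Step 2: 0.35 mL + 23.3 mL = 23.65 mL total → factor 23.65/0.35 = 67.571
Step 3: 0.28 mL + 9 mL = 9.28 mL total → factor 9.28/0.28 = 33.143
Dilution factor through tube 3 = 8 × 67.571 × 33.143 = 17916
[tube 3] = 2.50 M / 17916 = 0.0001395 M = 140 μM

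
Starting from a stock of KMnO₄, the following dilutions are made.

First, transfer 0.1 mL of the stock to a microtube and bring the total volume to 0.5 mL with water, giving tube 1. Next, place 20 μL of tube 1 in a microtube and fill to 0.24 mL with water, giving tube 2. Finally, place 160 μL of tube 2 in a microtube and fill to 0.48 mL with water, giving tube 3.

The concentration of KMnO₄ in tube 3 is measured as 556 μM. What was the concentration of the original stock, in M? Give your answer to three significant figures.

0.100 M

Step 1: 0.1 mL brought to 0.5 mL → factor 0.5/0.1 = 5
Step 2: 20 μL brought to 0.24 mL → factor 240/20 = 12
Step 3: 160 μL brought to 0.48 mL → factor 480/160 = 3
Overall dilution factor = 5 × 12 × 3 = 180
Stock = 556 μM × 180 = 1.001 × 10^5 μM = 0.100 M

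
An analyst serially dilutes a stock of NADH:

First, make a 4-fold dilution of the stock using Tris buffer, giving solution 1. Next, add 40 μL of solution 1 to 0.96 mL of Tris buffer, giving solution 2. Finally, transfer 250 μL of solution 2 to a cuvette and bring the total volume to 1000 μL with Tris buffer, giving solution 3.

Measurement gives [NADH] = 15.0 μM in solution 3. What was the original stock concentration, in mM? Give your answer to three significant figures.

Step 1: 4-fold → factor 4
Step 2: 40 μL + 0.96 mL = 1000 μL total → factor 1000/40 = 25
Step 3: 250 μL brought to 1000 μL → factor 1000/250 = 4
Overall dilution factor = 4 × 25 × 4 = 400
Stock = 15.0 μM × 400 = 6000 μM = 6.00 mM

6.00 mM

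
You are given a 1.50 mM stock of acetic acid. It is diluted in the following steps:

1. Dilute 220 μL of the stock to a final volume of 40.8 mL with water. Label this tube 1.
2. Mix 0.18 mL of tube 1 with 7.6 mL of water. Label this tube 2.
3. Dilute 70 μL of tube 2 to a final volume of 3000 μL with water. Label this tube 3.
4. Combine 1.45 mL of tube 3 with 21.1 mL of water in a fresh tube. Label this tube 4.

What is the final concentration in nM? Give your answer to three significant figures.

0.281 nM

Step 1: 220 μL brought to 40.8 mL → factor 40800/220 = 185.45
Step 2: 0.18 mL + 7.6 mL = 7.78 mL total → factor 7.78/0.18 = 43.222
Step 3: 70 μL brought to 3000 μL → factor 3000/70 = 42.857
Step 4: 1.45 mL + 21.1 mL = 22.55 mL total → factor 22.55/1.45 = 15.552
Overall dilution factor = 185.45 × 43.222 × 42.857 × 15.552 = 5.3425 × 10^6
Final = 1.50 mM / 5.3425 × 10^6 = 2.808 × 10^-7 mM = 0.281 nM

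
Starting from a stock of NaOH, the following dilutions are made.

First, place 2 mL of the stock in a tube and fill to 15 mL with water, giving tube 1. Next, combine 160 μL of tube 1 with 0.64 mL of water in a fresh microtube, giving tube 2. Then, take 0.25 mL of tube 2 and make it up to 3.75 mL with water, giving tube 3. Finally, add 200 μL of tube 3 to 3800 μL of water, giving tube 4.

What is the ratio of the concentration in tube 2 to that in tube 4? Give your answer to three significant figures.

300

Step 1: 2 mL brought to 15 mL → factor 15/2 = 7.5
Step 2: 160 μL + 0.64 mL = 800 μL total → factor 800/160 = 5
Step 3: 0.25 mL brought to 3.75 mL → factor 3.75/0.25 = 15
Step 4: 200 μL + 3800 μL = 4000 μL total → factor 4000/200 = 20
Dilution factor to tube 2 = 37.5; to tube 4 = 11250
[tube 2]/[tube 4] = (factor to tube 4)/(factor to tube 2) = 11250/37.5 = 300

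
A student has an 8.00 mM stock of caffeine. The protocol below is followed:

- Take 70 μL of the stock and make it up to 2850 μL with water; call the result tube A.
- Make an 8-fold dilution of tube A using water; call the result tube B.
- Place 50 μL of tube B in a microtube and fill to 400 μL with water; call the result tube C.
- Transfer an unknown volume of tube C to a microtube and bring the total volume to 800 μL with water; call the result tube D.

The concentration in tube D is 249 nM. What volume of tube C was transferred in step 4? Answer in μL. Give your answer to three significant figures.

64.9 μL

Step 1: 70 μL brought to 2850 μL → factor 2850/70 = 40.714
Step 2: 8-fold → factor 8
Step 3: 50 μL brought to 400 μL → factor 400/50 = 8
Step 4: v brought to 800 μL → factor = 800 μL/v
Product of known-step factors = 2605.7
Overall factor = 8.00 mM / (249 nM) = 32129
Step-4 factor = 32129 / 2605.7 = 12.33
v = 800 μL / 12.33 = 64.9 μL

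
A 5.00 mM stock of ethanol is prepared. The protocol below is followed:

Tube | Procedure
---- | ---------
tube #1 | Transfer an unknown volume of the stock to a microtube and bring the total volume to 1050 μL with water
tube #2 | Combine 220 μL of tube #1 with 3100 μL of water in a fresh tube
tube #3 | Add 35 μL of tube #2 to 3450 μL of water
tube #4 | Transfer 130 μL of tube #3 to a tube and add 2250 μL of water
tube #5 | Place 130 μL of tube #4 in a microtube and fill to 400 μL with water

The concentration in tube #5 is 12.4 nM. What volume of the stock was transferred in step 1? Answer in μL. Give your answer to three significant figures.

220 μL

Step 1: v brought to 1050 μL → factor = 1050 μL/v
Step 2: 220 μL + 3100 μL = 3320 μL total → factor 3320/220 = 15.091
Step 3: 35 μL + 3450 μL = 3485 μL total → factor 3485/35 = 99.571
Step 4: 130 μL + 2250 μL = 2380 μL total → factor 2380/130 = 18.308
Step 5: 130 μL brought to 400 μL → factor 400/130 = 3.0769
Product of known-step factors = 84645
Overall factor = 5.00 mM / (12.4 nM) = 4.0323 × 10^5
Step-1 factor = 4.0323 × 10^5 / 84645 = 4.7637
v = 1050 μL / 4.7637 = 220 μL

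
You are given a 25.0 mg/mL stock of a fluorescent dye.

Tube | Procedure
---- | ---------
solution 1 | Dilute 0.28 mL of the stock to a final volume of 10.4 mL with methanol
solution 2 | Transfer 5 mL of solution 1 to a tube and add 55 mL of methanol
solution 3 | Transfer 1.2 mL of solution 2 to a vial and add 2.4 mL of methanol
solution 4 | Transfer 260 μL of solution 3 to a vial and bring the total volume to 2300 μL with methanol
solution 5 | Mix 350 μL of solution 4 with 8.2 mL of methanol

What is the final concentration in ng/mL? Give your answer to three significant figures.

Step 1: 0.28 mL brought to 10.4 mL → factor 10.4/0.28 = 37.143
Step 2: 5 mL + 55 mL = 60 mL total → factor 60/5 = 12
Step 3: 1.2 mL + 2.4 mL = 3.6 mL total → factor 3.6/1.2 = 3
Step 4: 260 μL brought to 2300 μL → factor 2300/260 = 8.8462
Step 5: 350 μL + 8.2 mL = 8550 μL total → factor 8550/350 = 24.429
Overall dilution factor = 37.143 × 12 × 3 × 8.8462 × 24.429 = 2.8896 × 10^5
Final = 25.0 mg/mL / 2.8896 × 10^5 = 8.652 × 10^-5 mg/mL = 86.5 ng/mL

86.5 ng/mL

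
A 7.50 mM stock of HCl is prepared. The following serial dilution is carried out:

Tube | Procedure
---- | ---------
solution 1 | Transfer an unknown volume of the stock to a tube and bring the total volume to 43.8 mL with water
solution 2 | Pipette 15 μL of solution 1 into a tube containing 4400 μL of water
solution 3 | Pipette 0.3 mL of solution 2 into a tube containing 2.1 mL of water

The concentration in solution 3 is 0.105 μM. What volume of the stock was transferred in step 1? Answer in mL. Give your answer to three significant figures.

1.44 mL

Step 1: v brought to 43.8 mL → factor = 43.8 mL/v
Step 2: 15 μL + 4400 μL = 4415 μL total → factor 4415/15 = 294.33
Step 3: 0.3 mL + 2.1 mL = 2.4 mL total → factor 2.4/0.3 = 8
Product of known-step factors = 2354.7
Overall factor = 7.50 mM / (0.105 μM) = 71429
Step-1 factor = 71429 / 2354.7 = 30.335
v = 43.8 mL / 30.335 = 1.44 mL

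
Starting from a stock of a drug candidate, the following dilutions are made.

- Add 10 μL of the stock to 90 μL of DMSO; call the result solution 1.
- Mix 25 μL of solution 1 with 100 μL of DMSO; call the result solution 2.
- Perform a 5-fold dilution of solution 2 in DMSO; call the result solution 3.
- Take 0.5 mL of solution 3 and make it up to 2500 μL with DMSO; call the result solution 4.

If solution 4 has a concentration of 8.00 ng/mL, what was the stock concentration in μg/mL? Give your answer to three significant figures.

10.0 μg/mL

Step 1: 10 μL + 90 μL = 100 μL total → factor 100/10 = 10
Step 2: 25 μL + 100 μL = 125 μL total → factor 125/25 = 5
Step 3: 5-fold → factor 5
Step 4: 0.5 mL brought to 2500 μL → factor 2.5/0.5 = 5
Overall dilution factor = 10 × 5 × 5 × 5 = 1250
Stock = 8.00 ng/mL × 1250 = 1.000 × 10^4 ng/mL = 10.0 μg/mL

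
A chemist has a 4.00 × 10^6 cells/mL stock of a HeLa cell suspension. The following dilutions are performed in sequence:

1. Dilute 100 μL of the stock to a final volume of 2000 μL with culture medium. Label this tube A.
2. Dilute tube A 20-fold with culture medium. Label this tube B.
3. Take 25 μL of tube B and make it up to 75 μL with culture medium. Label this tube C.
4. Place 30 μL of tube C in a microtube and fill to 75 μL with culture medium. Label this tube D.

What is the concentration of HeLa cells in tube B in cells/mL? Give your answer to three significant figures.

Step 1: 100 μL brought to 2000 μL → factor 2000/100 = 20
Step 2: 20-fold → factor 20
Dilution factor through tube B = 20 × 20 = 400
[tube B] = 4.00 × 10^6 cells/mL / 400 = 1.00 × 10^4 cells/mL

1.00 × 10^4 cells/mL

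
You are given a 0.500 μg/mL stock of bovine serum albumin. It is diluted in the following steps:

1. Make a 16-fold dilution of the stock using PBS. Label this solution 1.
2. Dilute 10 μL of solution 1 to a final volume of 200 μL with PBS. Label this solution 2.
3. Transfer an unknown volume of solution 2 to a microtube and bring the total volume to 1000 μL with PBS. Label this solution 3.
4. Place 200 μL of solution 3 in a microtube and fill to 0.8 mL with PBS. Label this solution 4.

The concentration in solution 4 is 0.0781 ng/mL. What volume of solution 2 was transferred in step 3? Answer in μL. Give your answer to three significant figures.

200 μL

Step 1: 16-fold → factor 16
Step 2: 10 μL brought to 200 μL → factor 200/10 = 20
Step 3: v brought to 1000 μL → factor = 1000 μL/v
Step 4: 200 μL brought to 0.8 mL → factor 800/200 = 4
Product of known-step factors = 1280
Overall factor = 0.500 μg/mL / (0.0781 ng/mL) = 6402
Step-3 factor = 6402 / 1280 = 5.0016
v = 1000 μL / 5.0016 = 200 μL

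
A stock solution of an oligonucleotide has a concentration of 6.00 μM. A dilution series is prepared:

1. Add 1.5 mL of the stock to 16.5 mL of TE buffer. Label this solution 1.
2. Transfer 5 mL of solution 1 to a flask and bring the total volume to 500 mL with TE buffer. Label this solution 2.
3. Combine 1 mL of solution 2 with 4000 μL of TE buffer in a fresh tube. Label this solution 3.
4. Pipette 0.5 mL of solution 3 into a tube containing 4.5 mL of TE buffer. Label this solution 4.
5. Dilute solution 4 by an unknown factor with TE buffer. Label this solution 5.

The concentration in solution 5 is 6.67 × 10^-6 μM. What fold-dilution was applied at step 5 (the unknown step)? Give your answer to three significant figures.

Step 1: 1.5 mL + 16.5 mL = 18 mL total → factor 18/1.5 = 12
Step 2: 5 mL brought to 500 mL → factor 500/5 = 100
Step 3: 1 mL + 4000 μL = 5 mL total → factor 5/1 = 5
Step 4: 0.5 mL + 4.5 mL = 5 mL total → factor 5/0.5 = 10
Step 5: unknown factor x
Product of known-step factors = 60000
Overall factor = 6.00 μM / (6.67 × 10^-6 μM) = 8.9955 × 10^5
x = 8.9955 × 10^5 / 60000 = 15.0

15.0-fold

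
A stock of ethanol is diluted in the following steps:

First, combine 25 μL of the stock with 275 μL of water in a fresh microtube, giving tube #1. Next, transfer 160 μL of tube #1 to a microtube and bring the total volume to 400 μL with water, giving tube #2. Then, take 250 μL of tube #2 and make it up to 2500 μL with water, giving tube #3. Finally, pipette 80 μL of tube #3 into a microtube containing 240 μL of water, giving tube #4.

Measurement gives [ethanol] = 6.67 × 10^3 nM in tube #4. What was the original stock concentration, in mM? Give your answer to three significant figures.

Step 1: 25 μL + 275 μL = 300 μL total → factor 300/25 = 12
Step 2: 160 μL brought to 400 μL → factor 400/160 = 2.5
Step 3: 250 μL brought to 2500 μL → factor 2500/250 = 10
Step 4: 80 μL + 240 μL = 320 μL total → factor 320/80 = 4
Overall dilution factor = 12 × 2.5 × 10 × 4 = 1200
Stock = 6.67 × 10^3 nM × 1200 = 8.004 × 10^6 nM = 8.00 mM

8.00 mM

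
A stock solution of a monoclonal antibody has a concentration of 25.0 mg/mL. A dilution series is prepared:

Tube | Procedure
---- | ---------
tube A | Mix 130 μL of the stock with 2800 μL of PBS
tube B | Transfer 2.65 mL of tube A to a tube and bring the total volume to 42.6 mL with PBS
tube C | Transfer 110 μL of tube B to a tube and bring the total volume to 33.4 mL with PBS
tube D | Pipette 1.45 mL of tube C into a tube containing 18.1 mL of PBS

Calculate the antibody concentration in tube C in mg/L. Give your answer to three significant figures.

0.227 mg/L

Step 1: 130 μL + 2800 μL = 2930 μL total → factor 2930/130 = 22.538
Step 2: 2.65 mL brought to 42.6 mL → factor 42.6/2.65 = 16.075
Step 3: 110 μL brought to 33.4 mL → factor 33400/110 = 303.64
Dilution factor through tube C = 22.538 × 16.075 × 303.64 = 1.1001 × 10^5
[tube C] = 25.0 mg/mL / 1.1001 × 10^5 = 0.0002272 mg/mL = 0.227 mg/L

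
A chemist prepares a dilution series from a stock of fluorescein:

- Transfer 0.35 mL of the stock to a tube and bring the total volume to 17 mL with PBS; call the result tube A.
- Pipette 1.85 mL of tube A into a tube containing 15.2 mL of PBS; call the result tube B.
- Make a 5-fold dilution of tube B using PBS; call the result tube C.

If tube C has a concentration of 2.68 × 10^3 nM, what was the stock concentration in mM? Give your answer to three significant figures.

Step 1: 0.35 mL brought to 17 mL → factor 17/0.35 = 48.571
Step 2: 1.85 mL + 15.2 mL = 17.05 mL total → factor 17.05/1.85 = 9.2162
Step 3: 5-fold → factor 5
Overall dilution factor = 48.571 × 9.2162 × 5 = 2238.2
Stock = 2.68 × 10^3 nM × 2238.2 = 5.998 × 10^6 nM = 6.00 mM

6.00 mM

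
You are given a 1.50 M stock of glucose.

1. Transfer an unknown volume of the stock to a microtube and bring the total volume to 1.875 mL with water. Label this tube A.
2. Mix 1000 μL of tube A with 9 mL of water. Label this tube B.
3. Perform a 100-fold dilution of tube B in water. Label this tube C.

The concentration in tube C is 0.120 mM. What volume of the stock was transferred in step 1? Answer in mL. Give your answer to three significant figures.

Step 1: v brought to 1.875 mL → factor = 1.875 mL/v
Step 2: 1000 μL + 9 mL = 10000 μL total → factor 10000/1000 = 10
Step 3: 100-fold → factor 100
Product of known-step factors = 1000
Overall factor = 1.50 M / (0.120 mM) = 12500
Step-1 factor = 12500 / 1000 = 12.5
v = 1.875 mL / 12.5 = 0.150 mL

0.150 mL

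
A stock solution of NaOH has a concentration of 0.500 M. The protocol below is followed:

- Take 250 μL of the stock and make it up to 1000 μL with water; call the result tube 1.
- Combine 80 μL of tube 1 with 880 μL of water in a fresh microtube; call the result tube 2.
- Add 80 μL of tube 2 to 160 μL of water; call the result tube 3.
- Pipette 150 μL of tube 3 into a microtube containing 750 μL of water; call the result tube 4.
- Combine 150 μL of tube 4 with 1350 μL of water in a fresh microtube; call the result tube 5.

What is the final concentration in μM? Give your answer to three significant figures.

Step 1: 250 μL brought to 1000 μL → factor 1000/250 = 4
Step 2: 80 μL + 880 μL = 960 μL total → factor 960/80 = 12
Step 3: 80 μL + 160 μL = 240 μL total → factor 240/80 = 3
Step 4: 150 μL + 750 μL = 900 μL total → factor 900/150 = 6
Step 5: 150 μL + 1350 μL = 1500 μL total → factor 1500/150 = 10
Overall dilution factor = 4 × 12 × 3 × 6 × 10 = 8640
Final = 0.500 M / 8640 = 5.787 × 10^-5 M = 57.9 μM

57.9 μM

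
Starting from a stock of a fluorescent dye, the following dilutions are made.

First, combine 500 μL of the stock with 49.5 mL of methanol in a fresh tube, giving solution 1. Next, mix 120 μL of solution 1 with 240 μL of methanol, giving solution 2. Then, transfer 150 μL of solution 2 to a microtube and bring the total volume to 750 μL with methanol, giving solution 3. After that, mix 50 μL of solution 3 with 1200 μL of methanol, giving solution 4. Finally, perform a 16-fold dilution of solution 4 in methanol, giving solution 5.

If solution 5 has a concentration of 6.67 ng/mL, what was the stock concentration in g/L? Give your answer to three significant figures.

4.00 g/L

Step 1: 500 μL + 49.5 mL = 50000 μL total → factor 50000/500 = 100
Step 2: 120 μL + 240 μL = 360 μL total → factor 360/120 = 3
Step 3: 150 μL brought to 750 μL → factor 750/150 = 5
Step 4: 50 μL + 1200 μL = 1250 μL total → factor 1250/50 = 25
Step 5: 16-fold → factor 16
Overall dilution factor = 100 × 3 × 5 × 25 × 16 = 6 × 10^5
Stock = 6.67 ng/mL × 6 × 10^5 = 4.002 × 10^6 ng/mL = 4.00 g/L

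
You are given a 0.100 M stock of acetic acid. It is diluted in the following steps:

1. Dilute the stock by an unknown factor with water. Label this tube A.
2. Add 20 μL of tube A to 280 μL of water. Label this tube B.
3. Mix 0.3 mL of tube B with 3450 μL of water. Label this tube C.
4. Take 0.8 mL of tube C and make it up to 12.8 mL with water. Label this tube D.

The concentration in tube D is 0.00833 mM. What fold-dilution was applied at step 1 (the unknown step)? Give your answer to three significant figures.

Step 1: unknown factor x
Step 2: 20 μL + 280 μL = 300 μL total → factor 300/20 = 15
Step 3: 0.3 mL + 3450 μL = 3.75 mL total → factor 3.75/0.3 = 12.5
Step 4: 0.8 mL brought to 12.8 mL → factor 12.8/0.8 = 16
Product of known-step factors = 3000
Overall factor = 0.100 M / (0.00833 mM) = 12005
x = 12005 / 3000 = 4.00

4.00-fold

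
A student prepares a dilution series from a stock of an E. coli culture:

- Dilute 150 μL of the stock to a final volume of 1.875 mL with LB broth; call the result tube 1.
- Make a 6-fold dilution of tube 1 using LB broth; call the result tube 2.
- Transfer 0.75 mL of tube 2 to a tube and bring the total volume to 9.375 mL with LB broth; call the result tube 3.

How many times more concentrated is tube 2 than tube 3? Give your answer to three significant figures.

Step 1: 150 μL brought to 1.875 mL → factor 1875/150 = 12.5
Step 2: 6-fold → factor 6
Step 3: 0.75 mL brought to 9.375 mL → factor 9.375/0.75 = 12.5
Dilution factor to tube 2 = 75; to tube 3 = 937.5
[tube 2]/[tube 3] = (factor to tube 3)/(factor to tube 2) = 937.5/75 = 12.5

12.5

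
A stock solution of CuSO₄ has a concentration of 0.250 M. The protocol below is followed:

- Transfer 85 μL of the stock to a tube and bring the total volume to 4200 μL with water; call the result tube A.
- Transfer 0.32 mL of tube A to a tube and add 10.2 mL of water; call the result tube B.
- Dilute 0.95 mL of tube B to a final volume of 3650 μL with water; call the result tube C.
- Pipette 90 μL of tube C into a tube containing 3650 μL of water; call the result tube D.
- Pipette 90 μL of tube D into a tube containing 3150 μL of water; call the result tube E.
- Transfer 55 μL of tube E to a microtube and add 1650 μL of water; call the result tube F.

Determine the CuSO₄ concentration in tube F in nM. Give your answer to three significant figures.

Step 1: 85 μL brought to 4200 μL → factor 4200/85 = 49.412
Step 2: 0.32 mL + 10.2 mL = 10.52 mL total → factor 10.52/0.32 = 32.875
Step 3: 0.95 mL brought to 3650 μL → factor 3.65/0.95 = 3.8421
Step 4: 90 μL + 3650 μL = 3740 μL total → factor 3740/90 = 41.556
Step 5: 90 μL + 3150 μL = 3240 μL total → factor 3240/90 = 36
Step 6: 55 μL + 1650 μL = 1705 μL total → factor 1705/55 = 31
Overall dilution factor = 49.412 × 32.875 × 3.8421 × 41.556 × 36 × 31 = 2.8944 × 10^8
Final = 0.250 M / 2.8944 × 10^8 = 8.637 × 10^-10 M = 0.864 nM

0.864 nM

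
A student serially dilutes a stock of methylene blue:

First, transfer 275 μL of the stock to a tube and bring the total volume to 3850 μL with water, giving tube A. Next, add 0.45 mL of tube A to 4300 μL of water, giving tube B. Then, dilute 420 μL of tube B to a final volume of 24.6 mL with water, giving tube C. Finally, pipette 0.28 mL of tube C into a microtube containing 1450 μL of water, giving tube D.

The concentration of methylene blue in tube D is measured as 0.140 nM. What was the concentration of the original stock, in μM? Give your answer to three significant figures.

Step 1: 275 μL brought to 3850 μL → factor 3850/275 = 14
Step 2: 0.45 mL + 4300 μL = 4.75 mL total → factor 4.75/0.45 = 10.556
Step 3: 420 μL brought to 24.6 mL → factor 24600/420 = 58.571
Step 4: 0.28 mL + 1450 μL = 1.73 mL total → factor 1.73/0.28 = 6.1786
Overall dilution factor = 14 × 10.556 × 58.571 × 6.1786 = 53479
Stock = 0.140 nM × 53479 = 7487 nM = 7.49 μM

7.49 μM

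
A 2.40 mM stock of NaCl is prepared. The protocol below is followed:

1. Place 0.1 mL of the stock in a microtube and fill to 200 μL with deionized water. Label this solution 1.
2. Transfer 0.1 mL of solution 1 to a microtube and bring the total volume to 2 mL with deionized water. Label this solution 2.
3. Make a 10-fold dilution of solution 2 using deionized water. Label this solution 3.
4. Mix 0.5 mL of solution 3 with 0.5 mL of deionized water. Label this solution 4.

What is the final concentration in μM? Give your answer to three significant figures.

3.00 μM

Step 1: 0.1 mL brought to 200 μL → factor 0.2/0.1 = 2
Step 2: 0.1 mL brought to 2 mL → factor 2/0.1 = 20
Step 3: 10-fold → factor 10
Step 4: 0.5 mL + 0.5 mL = 1 mL total → factor 1/0.5 = 2
Overall dilution factor = 2 × 20 × 10 × 2 = 800
Final = 2.40 mM / 800 = 0.003000 mM = 3.00 μM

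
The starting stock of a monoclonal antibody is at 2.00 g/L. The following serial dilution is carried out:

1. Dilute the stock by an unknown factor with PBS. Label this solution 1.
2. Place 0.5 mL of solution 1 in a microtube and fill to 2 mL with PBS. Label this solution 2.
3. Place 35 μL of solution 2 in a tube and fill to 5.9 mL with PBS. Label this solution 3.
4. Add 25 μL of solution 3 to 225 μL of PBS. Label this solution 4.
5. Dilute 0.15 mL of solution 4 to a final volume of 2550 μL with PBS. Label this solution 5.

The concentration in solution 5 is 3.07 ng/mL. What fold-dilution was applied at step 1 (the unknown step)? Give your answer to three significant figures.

Step 1: unknown factor x
Step 2: 0.5 mL brought to 2 mL → factor 2/0.5 = 4
Step 3: 35 μL brought to 5.9 mL → factor 5900/35 = 168.57
Step 4: 25 μL + 225 μL = 250 μL total → factor 250/25 = 10
Step 5: 0.15 mL brought to 2550 μL → factor 2.55/0.15 = 17
Product of known-step factors = 1.1463 × 10^5
Overall factor = 2.00 g/L / (3.07 ng/mL) = 6.5147 × 10^5
x = 6.5147 × 10^5 / 1.1463 × 10^5 = 5.68

5.68-fold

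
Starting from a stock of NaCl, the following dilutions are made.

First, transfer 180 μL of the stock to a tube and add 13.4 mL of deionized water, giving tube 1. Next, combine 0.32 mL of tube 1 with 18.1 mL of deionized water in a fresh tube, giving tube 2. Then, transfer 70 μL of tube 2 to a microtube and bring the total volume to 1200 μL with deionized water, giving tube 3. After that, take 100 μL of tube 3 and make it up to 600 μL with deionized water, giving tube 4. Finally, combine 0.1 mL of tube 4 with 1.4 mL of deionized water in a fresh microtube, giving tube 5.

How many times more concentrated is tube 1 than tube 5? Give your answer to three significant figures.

Step 1: 180 μL + 13.4 mL = 13580 μL total → factor 13580/180 = 75.444
Step 2: 0.32 mL + 18.1 mL = 18.42 mL total → factor 18.42/0.32 = 57.562
Step 3: 70 μL brought to 1200 μL → factor 1200/70 = 17.143
Step 4: 100 μL brought to 600 μL → factor 600/100 = 6
Step 5: 0.1 mL + 1.4 mL = 1.5 mL total → factor 1.5/0.1 = 15
Dilution factor to tube 1 = 75.444; to tube 5 = 6.7003 × 10^6
[tube 1]/[tube 5] = (factor to tube 5)/(factor to tube 1) = 6.7003 × 10^6/75.444 = 8.88 × 10^4

8.88 × 10^4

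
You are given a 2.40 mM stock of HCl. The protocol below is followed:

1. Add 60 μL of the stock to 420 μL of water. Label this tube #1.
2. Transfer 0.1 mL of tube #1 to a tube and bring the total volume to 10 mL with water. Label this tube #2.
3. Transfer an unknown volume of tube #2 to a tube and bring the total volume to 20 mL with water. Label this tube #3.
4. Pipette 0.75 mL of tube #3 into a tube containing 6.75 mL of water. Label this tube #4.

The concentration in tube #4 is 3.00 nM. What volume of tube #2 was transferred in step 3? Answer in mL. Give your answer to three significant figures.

Step 1: 60 μL + 420 μL = 480 μL total → factor 480/60 = 8
Step 2: 0.1 mL brought to 10 mL → factor 10/0.1 = 100
Step 3: v brought to 20 mL → factor = 20 mL/v
Step 4: 0.75 mL + 6.75 mL = 7.5 mL total → factor 7.5/0.75 = 10
Product of known-step factors = 8000
Overall factor = 2.40 mM / (3.00 nM) = 8 × 10^5
Step-3 factor = 8 × 10^5 / 8000 = 100
v = 20 mL / 100 = 0.200 mL

0.200 mL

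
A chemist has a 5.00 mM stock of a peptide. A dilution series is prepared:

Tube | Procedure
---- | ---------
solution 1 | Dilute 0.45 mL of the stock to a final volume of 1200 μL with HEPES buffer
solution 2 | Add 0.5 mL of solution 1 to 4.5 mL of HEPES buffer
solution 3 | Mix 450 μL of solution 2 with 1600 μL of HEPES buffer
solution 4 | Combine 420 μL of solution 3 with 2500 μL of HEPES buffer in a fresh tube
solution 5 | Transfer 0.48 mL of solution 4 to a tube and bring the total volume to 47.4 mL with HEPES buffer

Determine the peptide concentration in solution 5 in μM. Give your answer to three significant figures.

0.0600 μM

Step 1: 0.45 mL brought to 1200 μL → factor 1.2/0.45 = 2.6667
Step 2: 0.5 mL + 4.5 mL = 5 mL total → factor 5/0.5 = 10
Step 3: 450 μL + 1600 μL = 2050 μL total → factor 2050/450 = 4.5556
Step 4: 420 μL + 2500 μL = 2920 μL total → factor 2920/420 = 6.9524
Step 5: 0.48 mL brought to 47.4 mL → factor 47.4/0.48 = 98.75
Overall dilution factor = 2.6667 × 10 × 4.5556 × 6.9524 × 98.75 = 83403
Final = 5.00 mM / 83403 = 5.995 × 10^-5 mM = 0.0600 μM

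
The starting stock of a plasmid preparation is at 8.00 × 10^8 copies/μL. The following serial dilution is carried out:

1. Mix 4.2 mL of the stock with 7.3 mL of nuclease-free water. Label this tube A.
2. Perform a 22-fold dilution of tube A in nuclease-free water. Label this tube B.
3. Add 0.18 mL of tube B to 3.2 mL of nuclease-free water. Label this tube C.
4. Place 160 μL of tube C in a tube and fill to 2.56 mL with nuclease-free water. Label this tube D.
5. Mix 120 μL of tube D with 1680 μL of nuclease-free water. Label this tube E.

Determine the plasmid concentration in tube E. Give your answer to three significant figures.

2.95 × 10^3 copies/μL

Step 1: 4.2 mL + 7.3 mL = 11.5 mL total → factor 11.5/4.2 = 2.7381
Step 2: 22-fold → factor 22
Step 3: 0.18 mL + 3.2 mL = 3.38 mL total → factor 3.38/0.18 = 18.778
Step 4: 160 μL brought to 2.56 mL → factor 2560/160 = 16
Step 5: 120 μL + 1680 μL = 1800 μL total → factor 1800/120 = 15
Overall dilution factor = 2.7381 × 22 × 18.778 × 16 × 15 = 2.7147 × 10^5
Final = 8.00 × 10^8 copies/μL / 2.7147 × 10^5 = 2.95 × 10^3 copies/μL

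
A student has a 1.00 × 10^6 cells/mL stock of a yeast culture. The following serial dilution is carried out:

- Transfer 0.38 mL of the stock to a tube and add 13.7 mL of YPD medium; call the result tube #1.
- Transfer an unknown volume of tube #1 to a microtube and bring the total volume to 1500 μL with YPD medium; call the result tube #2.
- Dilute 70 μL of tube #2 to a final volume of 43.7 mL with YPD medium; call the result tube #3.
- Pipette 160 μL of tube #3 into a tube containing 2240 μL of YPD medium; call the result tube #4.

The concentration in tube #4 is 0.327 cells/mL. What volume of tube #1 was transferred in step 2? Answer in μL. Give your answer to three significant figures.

170 μL

Step 1: 0.38 mL + 13.7 mL = 14.08 mL total → factor 14.08/0.38 = 37.053
Step 2: v brought to 1500 μL → factor = 1500 μL/v
Step 3: 70 μL brought to 43.7 mL → factor 43700/70 = 624.29
Step 4: 160 μL + 2240 μL = 2400 μL total → factor 2400/160 = 15
Product of known-step factors = 3.4697 × 10^5
Overall factor = 1.00 × 10^6 cells/mL / (0.327 cells/mL) = 3.0581 × 10^6
Step-2 factor = 3.0581 × 10^6 / 3.4697 × 10^5 = 8.8137
v = 1500 μL / 8.8137 = 170 μL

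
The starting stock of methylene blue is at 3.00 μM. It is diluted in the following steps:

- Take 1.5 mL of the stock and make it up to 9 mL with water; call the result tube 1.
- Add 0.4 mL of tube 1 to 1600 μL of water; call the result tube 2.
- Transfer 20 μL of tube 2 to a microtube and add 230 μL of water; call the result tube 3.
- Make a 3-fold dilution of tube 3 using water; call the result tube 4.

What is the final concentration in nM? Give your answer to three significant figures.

2.67 nM

Step 1: 1.5 mL brought to 9 mL → factor 9/1.5 = 6
Step 2: 0.4 mL + 1600 μL = 2 mL total → factor 2/0.4 = 5
Step 3: 20 μL + 230 μL = 250 μL total → factor 250/20 = 12.5
Step 4: 3-fold → factor 3
Overall dilution factor = 6 × 5 × 12.5 × 3 = 1125
Final = 3.00 μM / 1125 = 0.002667 μM = 2.67 nM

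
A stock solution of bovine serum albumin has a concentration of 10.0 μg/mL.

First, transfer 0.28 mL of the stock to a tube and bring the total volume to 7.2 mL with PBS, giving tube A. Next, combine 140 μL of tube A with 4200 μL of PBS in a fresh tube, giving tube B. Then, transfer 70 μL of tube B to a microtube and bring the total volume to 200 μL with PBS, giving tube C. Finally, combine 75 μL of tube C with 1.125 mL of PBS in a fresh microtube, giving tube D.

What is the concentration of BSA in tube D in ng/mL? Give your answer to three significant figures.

0.274 ng/mL

Step 1: 0.28 mL brought to 7.2 mL → factor 7.2/0.28 = 25.714
Step 2: 140 μL + 4200 μL = 4340 μL total → factor 4340/140 = 31
Step 3: 70 μL brought to 200 μL → factor 200/70 = 2.8571
Step 4: 75 μL + 1.125 mL = 1200 μL total → factor 1200/75 = 16
Overall dilution factor = 25.714 × 31 × 2.8571 × 16 = 36441
Final = 10.0 μg/mL / 36441 = 0.0002744 μg/mL = 0.274 ng/mL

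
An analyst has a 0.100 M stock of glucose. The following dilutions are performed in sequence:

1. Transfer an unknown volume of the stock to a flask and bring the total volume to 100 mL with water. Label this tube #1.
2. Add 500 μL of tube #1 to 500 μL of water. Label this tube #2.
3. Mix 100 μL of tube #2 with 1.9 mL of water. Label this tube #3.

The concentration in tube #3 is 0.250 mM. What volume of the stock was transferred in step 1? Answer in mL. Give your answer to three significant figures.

Step 1: v brought to 100 mL → factor = 100 mL/v
Step 2: 500 μL + 500 μL = 1000 μL total → factor 1000/500 = 2
Step 3: 100 μL + 1.9 mL = 2000 μL total → factor 2000/100 = 20
Product of known-step factors = 40
Overall factor = 0.100 M / (0.250 mM) = 400
Step-1 factor = 400 / 40 = 10
v = 100 mL / 10 = 10.0 mL

10.0 mL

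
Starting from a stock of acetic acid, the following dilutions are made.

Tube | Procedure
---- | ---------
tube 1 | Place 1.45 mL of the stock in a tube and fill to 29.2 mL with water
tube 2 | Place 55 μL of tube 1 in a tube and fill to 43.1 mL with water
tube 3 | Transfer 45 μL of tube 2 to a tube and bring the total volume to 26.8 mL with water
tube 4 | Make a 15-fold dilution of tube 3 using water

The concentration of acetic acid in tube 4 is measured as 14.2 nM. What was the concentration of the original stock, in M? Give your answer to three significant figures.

2.00 M

Step 1: 1.45 mL brought to 29.2 mL → factor 29.2/1.45 = 20.138
Step 2: 55 μL brought to 43.1 mL → factor 43100/55 = 783.64
Step 3: 45 μL brought to 26.8 mL → factor 26800/45 = 595.56
Step 4: 15-fold → factor 15
Overall dilution factor = 20.138 × 783.64 × 595.56 × 15 = 1.4098 × 10^8
Stock = 14.2 nM × 1.4098 × 10^8 = 2.002 × 10^9 nM = 2.00 M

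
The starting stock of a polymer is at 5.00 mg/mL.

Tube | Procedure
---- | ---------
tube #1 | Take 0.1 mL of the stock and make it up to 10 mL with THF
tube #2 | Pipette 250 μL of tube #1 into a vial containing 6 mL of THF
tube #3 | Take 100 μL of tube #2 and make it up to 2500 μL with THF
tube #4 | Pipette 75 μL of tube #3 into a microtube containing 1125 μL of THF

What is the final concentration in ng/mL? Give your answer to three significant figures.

Step 1: 0.1 mL brought to 10 mL → factor 10/0.1 = 100
Step 2: 250 μL + 6 mL = 6250 μL total → factor 6250/250 = 25
Step 3: 100 μL brought to 2500 μL → factor 2500/100 = 25
Step 4: 75 μL + 1125 μL = 1200 μL total → factor 1200/75 = 16
Overall dilution factor = 100 × 25 × 25 × 16 = 1 × 10^6
Final = 5.00 mg/mL / 1 × 10^6 = 5.000 × 10^-6 mg/mL = 5.00 ng/mL

5.00 ng/mL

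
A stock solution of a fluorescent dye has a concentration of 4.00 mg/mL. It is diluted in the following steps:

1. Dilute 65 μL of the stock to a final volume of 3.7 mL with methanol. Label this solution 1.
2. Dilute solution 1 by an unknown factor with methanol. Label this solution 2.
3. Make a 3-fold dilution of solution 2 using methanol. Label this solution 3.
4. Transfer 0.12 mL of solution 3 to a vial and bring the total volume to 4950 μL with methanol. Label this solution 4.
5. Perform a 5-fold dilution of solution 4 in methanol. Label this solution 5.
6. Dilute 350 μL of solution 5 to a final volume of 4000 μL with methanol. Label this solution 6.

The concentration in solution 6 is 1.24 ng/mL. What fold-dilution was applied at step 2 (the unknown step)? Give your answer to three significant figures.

Step 1: 65 μL brought to 3.7 mL → factor 3700/65 = 56.923
Step 2: unknown factor x
Step 3: 3-fold → factor 3
Step 4: 0.12 mL brought to 4950 μL → factor 4.95/0.12 = 41.25
Step 5: 5-fold → factor 5
Step 6: 350 μL brought to 4000 μL → factor 4000/350 = 11.429
Product of known-step factors = 4.0253 × 10^5
Overall factor = 4.00 mg/mL / (1.24 ng/mL) = 3.2258 × 10^6
x = 3.2258 × 10^6 / 4.0253 × 10^5 = 8.01

8.01-fold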